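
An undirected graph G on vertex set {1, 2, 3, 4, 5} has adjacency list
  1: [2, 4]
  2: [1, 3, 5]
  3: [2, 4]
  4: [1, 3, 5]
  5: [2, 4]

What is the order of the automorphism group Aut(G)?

12

The vertices split by degree into {2, 4} (degree 3) and {1, 3, 5} (degree 2); every edge runs between the two parts, so G is the complete bipartite graph K_{2,3}. Automorphisms preserve the bipartition setwise (since the parts differ in size) and act as S_3 × S_2 within it; |Aut| = 12.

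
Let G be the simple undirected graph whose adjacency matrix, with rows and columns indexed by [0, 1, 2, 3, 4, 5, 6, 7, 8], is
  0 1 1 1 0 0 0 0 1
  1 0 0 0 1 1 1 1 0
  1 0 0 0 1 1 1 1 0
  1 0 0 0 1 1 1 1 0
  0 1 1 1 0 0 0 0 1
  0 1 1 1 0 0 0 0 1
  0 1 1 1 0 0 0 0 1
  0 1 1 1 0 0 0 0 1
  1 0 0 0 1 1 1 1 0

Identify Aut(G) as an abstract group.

S_5 × S_4

The vertices split by degree into {1, 2, 3, 8} (degree 5) and {0, 4, 5, 6, 7} (degree 4); every edge runs between the two parts, so G is the complete bipartite graph K_{4,5}. The parts have unequal sizes, so no automorphism swaps them; each part is permuted independently, giving S_5 × S_4 of order 5!·4! = 2880.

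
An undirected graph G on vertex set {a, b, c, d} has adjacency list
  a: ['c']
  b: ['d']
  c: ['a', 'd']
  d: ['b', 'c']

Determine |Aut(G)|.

2

The degree sequence is [1, 1, 2, 2]; the two degree-1 vertices a and b are the ends of a path, so G = P_4. A path has exactly one nontrivial symmetry — reversal — giving Aut(G) of order 2.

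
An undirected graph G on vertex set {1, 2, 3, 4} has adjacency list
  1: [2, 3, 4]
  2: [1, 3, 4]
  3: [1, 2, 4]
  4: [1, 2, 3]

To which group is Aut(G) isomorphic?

All 4 vertices are pairwise adjacent: G = K_4. Every bijection on the vertex set is an automorphism of K_4; hence Aut(K_4) ≅ S_4, order 24.

S_4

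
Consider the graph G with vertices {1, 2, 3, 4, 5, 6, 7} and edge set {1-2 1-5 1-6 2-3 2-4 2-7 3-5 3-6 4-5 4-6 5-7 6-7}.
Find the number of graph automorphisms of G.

The vertices split by degree into {2, 5, 6} (degree 4) and {1, 3, 4, 7} (degree 3); every edge runs between the two parts, so G is the complete bipartite graph K_{3,4}. The parts have unequal sizes, so no automorphism swaps them; each part is permuted independently, giving S_4 × S_3 of order 4!·3! = 144.

144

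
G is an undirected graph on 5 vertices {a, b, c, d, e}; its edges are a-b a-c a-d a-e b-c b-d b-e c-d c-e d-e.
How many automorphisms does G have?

120

All 5 vertices are pairwise adjacent: G = K_5. Every bijection on the vertex set is an automorphism of K_5; hence Aut(K_5) ≅ S_5, order 120.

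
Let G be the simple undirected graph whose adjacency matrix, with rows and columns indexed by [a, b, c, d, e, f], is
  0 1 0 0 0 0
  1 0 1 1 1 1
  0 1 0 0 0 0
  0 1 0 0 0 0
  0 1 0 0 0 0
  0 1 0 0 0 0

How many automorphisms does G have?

120

Vertex b has degree 5 and every other vertex has degree 1, so G is the star K_{1,5} with centre b. Any automorphism fixes the centre and permutes the 5 leaves freely, so Aut(G) ≅ S_5 of order 5! = 120.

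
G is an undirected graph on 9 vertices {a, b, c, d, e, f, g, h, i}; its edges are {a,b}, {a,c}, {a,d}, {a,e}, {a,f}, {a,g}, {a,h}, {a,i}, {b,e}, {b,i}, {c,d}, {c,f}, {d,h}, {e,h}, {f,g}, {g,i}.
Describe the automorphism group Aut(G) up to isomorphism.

Vertex a is the unique vertex of degree 8; the remaining 8 vertices each have degree 3 and induce a cycle, so G is the wheel on 9 vertices with hub a. With the hub fixed, the remaining symmetry is that of the rim cycle C_8, giving the dihedral group D_8.

D_8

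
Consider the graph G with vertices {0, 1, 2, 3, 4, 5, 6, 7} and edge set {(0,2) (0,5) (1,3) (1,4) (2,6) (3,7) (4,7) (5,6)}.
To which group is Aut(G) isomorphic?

D_4 ≀ Z_2

G has two connected components, {0, 2, 5, 6} and {1, 3, 4, 7}; each is 2-regular, so G = C_4 ⊔ C_4. Aut of a disjoint union of two copies of C_4 is the wreath product D_4 ≀ Z_2, of order 2·8² = 128.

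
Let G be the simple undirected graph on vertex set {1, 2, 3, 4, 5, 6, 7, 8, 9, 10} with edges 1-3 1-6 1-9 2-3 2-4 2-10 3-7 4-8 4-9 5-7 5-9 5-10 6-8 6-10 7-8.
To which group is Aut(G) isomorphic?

the symmetric group S_5

G is 3-regular on 10 vertices with no triangles and no 4-cycles (girth 5): this is the Petersen graph. Viewing the Petersen graph as the Kneser graph K(5,2) — vertices are 2-subsets of {1,…,5}, edges join disjoint pairs — its automorphisms are exactly the permutations of the 5-element set, so Aut ≅ S_5 of order 120.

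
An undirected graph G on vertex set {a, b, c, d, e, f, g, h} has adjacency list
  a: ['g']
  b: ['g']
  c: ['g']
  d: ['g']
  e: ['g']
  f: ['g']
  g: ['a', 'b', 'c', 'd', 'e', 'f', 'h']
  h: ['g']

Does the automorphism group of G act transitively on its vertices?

Vertex g is the only vertex of degree 7, so every automorphism fixes it; G is not vertex-transitive.

No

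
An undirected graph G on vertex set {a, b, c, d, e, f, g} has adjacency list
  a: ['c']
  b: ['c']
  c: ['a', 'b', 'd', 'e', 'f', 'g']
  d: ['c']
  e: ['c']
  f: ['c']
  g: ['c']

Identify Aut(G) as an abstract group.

S_6

Vertex c has degree 6 and every other vertex has degree 1, so G is the star K_{1,6} with centre c. Any automorphism fixes the centre and permutes the 6 leaves freely, so Aut(G) ≅ S_6 of order 6! = 720.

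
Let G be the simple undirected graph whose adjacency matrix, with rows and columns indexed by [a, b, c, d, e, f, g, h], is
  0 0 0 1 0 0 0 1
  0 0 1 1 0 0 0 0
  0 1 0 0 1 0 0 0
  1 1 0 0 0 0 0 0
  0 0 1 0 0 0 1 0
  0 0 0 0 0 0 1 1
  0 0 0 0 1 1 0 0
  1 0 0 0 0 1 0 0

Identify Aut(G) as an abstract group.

the dihedral group of order 16

G is 2-regular and connected on 8 vertices, i.e. the cycle C_8. The automorphisms of the 8-cycle are exactly the symmetries of a regular 8-gon: the dihedral group D_8, |D_8| = 16.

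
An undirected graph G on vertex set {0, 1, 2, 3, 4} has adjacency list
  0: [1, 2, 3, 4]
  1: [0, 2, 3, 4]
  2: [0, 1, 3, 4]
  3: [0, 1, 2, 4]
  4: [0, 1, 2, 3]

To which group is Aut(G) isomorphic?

All 5 vertices are pairwise adjacent: G = K_5. Any permutation of the 5 vertices preserves K_5, so Aut(K_5) = S_5 of order 5! = 120.

the symmetric group on 5 letters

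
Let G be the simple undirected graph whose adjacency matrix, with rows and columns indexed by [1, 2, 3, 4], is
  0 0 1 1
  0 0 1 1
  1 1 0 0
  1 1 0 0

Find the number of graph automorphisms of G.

8

G is 2-regular and bipartite on 2^2 = 4 vertices with girth 4; it is the hypercube graph Q_2. The symmetry group of the 2-cube is the hyperoctahedral group B_2 = Z_2 ≀ S_2, of order 2^2·2! = 8.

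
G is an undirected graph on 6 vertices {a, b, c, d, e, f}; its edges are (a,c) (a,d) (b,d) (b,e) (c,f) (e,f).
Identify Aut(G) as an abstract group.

G is 2-regular and connected on 6 vertices, i.e. the cycle C_6. The automorphisms of the 6-cycle are exactly the symmetries of a regular 6-gon: the dihedral group D_6, |D_6| = 12.

D_6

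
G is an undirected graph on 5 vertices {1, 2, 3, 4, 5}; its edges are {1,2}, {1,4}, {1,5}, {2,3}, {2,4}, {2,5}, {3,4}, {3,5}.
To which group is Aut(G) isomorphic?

D_4

Vertex 2 is the unique vertex of degree 4; the remaining 4 vertices each have degree 3 and induce a cycle, so G is the wheel on 5 vertices with hub 2. With the hub fixed, the remaining symmetry is that of the rim cycle C_4, giving the dihedral group D_4.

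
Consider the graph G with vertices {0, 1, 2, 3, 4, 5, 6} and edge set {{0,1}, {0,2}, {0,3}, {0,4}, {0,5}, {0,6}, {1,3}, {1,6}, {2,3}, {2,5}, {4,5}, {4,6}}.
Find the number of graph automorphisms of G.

Vertex 0 is the unique vertex of degree 6; the remaining 6 vertices each have degree 3 and induce a cycle, so G is the wheel on 7 vertices with hub 0. Every automorphism fixes the hub and acts on the rim 6-cycle, so Aut(G) ≅ Aut(C_6) = D_6 of order 12.

12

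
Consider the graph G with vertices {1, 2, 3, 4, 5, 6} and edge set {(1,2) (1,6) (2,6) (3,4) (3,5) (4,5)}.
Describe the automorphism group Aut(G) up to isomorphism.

G has two connected components, {3, 4, 5} and {1, 2, 6}; each is 2-regular, so G = C_3 ⊔ C_3. Aut of a disjoint union of two copies of C_3 is the wreath product D_3 ≀ Z_2, of order 2·6² = 72.

(D_3 × D_3) ⋊ Z_2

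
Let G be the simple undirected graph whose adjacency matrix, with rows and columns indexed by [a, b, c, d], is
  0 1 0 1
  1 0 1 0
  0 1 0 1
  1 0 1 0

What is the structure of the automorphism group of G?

the dihedral group of order 8

G is 2-regular and connected on 4 vertices, i.e. the cycle C_4. C_4 has 4 rotations and 4 reflections, so Aut(C_4) ≅ D_4 of order 8.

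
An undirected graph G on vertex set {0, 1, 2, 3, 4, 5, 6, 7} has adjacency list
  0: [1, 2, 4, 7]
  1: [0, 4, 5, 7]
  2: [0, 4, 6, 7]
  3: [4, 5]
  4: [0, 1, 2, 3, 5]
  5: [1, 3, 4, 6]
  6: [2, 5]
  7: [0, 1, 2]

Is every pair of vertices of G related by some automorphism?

No

Vertex 4 is the only vertex of degree 5, so every automorphism fixes it; G is not vertex-transitive.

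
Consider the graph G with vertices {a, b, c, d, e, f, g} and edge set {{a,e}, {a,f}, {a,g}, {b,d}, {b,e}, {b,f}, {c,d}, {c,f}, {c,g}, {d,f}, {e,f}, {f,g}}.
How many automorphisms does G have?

Vertex f is the unique vertex of degree 6; the remaining 6 vertices each have degree 3 and induce a cycle, so G is the wheel on 7 vertices with hub f. Every automorphism fixes the hub and acts on the rim 6-cycle, so Aut(G) ≅ Aut(C_6) = D_6 of order 12.

12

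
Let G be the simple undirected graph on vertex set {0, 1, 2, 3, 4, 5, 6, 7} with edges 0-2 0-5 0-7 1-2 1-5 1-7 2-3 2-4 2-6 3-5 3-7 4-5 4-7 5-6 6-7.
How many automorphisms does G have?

The vertices split by degree into {2, 5, 7} (degree 5) and {0, 1, 3, 4, 6} (degree 3); every edge runs between the two parts, so G is the complete bipartite graph K_{3,5}. The parts have unequal sizes, so no automorphism swaps them; each part is permuted independently, giving S_3 × S_5 of order 3!·5! = 720.

720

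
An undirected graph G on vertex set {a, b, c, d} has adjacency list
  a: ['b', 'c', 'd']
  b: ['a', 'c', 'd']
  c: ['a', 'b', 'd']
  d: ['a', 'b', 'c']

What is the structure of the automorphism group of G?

Every vertex has degree 3, so G is the complete graph K_4. Every bijection on the vertex set is an automorphism of K_4; hence Aut(K_4) ≅ S_4, order 24.

the symmetric group on 4 letters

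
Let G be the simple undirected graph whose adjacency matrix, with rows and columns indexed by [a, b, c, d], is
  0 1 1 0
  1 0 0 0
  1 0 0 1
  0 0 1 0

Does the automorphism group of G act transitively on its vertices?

No

Automorphisms preserve degree, but G has vertices of degree 1 and vertices of degree 2; no automorphism maps one to the other, so G is not vertex-transitive.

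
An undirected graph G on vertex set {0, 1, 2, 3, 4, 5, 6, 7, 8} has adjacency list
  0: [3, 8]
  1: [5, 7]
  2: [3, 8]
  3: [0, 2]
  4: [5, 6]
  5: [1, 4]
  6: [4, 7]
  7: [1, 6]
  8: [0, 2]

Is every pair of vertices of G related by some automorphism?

G has two connected components, {1, 4, 5, 6, 7} and {0, 2, 3, 8}; each is 2-regular, so G = C_5 ⊔ C_4. The orbit of 0 under Aut(G) is {0, 2, 3, 8}, which does not contain 1, so G is not vertex-transitive.

No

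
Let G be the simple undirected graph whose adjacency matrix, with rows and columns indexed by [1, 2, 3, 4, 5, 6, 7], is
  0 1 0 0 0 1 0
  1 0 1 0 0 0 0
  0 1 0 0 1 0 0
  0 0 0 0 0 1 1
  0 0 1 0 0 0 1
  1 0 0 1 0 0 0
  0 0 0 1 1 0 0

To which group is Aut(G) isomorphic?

Every vertex has degree 2 and the graph is connected, so G is the 7-cycle C_7. C_7 has 7 rotations and 7 reflections, so Aut(C_7) ≅ D_7 of order 14.

the dihedral group of order 14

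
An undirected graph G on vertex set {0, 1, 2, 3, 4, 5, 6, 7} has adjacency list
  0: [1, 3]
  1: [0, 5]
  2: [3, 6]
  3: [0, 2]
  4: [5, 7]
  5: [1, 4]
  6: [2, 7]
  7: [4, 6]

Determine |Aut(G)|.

G is 2-regular and connected on 8 vertices, i.e. the cycle C_8. C_8 has 8 rotations and 8 reflections, so Aut(C_8) ≅ D_8 of order 16.

16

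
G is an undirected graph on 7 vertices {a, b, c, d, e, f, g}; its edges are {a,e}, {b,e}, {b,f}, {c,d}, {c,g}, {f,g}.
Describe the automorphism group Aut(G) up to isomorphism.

The degree sequence is [1, 2, 2, 1, 2, 2, 2]; the two degree-1 vertices a and d are the ends of a path, so G = P_7. A path has exactly one nontrivial symmetry — reversal — giving Aut(G) of order 2.

Z_2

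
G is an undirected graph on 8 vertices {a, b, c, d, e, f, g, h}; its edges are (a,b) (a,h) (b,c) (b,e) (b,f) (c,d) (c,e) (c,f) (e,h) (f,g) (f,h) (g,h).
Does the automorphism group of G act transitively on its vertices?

No

Vertex d is the only vertex of degree 1, so every automorphism fixes it; G is not vertex-transitive.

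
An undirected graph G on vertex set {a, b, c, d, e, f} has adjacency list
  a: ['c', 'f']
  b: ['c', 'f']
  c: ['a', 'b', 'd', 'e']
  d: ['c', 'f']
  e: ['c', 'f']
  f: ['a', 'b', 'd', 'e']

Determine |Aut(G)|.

The vertices split by degree into {c, f} (degree 4) and {a, b, d, e} (degree 2); every edge runs between the two parts, so G is the complete bipartite graph K_{2,4}. The parts have unequal sizes, so no automorphism swaps them; each part is permuted independently, giving S_2 × S_4 of order 2!·4! = 48.

48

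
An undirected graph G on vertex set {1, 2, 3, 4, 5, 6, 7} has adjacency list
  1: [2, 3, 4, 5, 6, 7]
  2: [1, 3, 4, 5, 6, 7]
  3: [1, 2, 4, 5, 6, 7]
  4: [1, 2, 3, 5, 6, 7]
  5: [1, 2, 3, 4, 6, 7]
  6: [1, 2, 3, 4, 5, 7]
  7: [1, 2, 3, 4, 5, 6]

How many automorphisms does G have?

All 7 vertices are pairwise adjacent: G = K_7. Every bijection on the vertex set is an automorphism of K_7; hence Aut(K_7) ≅ S_7, order 5040.

5040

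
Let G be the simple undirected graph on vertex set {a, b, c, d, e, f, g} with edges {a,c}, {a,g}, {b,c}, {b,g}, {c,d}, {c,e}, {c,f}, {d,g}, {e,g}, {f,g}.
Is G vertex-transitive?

Automorphisms preserve degree, but G has vertices of degree 2 and vertices of degree 5; no automorphism maps one to the other, so G is not vertex-transitive.

No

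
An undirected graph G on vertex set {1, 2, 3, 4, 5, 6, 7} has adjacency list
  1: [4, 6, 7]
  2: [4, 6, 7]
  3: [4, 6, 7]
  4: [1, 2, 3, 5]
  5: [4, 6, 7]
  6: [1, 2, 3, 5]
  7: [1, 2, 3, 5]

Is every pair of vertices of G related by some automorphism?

Automorphisms preserve degree, but G has vertices of degree 3 and vertices of degree 4; no automorphism maps one to the other, so G is not vertex-transitive.

No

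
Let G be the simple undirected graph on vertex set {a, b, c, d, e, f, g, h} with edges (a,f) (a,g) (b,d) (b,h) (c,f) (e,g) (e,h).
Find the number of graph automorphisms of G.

2

The degree sequence is [2, 2, 1, 1, 2, 2, 2, 2]; the two degree-1 vertices c and d are the ends of a path, so G = P_8. A path has exactly one nontrivial symmetry — reversal — giving Aut(G) of order 2.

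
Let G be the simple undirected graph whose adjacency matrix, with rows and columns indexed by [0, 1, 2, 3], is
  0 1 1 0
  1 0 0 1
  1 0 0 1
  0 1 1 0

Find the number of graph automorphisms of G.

8

G is 2-regular and bipartite on 2^2 = 4 vertices with girth 4; it is the hypercube graph Q_2. Aut(Q_2) consists of the signed permutations of the 2 coordinate axes: 2! permutations times 2^2 sign flips, so |Aut| = 2^2·2! = 8.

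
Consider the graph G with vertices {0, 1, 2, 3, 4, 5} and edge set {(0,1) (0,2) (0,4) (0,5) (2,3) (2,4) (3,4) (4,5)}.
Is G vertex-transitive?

Vertex 1 is the only vertex of degree 1, so every automorphism fixes it; G is not vertex-transitive.

No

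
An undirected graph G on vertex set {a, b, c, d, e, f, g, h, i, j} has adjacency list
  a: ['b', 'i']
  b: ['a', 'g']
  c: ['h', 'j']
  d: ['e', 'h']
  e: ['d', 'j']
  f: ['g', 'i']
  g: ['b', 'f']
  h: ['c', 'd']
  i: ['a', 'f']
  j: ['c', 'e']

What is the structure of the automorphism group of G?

(D_5 × D_5) ⋊ Z_2

G has two connected components, {c, d, e, h, j} and {a, b, f, g, i}; each is 2-regular, so G = C_5 ⊔ C_5. Aut of a disjoint union of two copies of C_5 is the wreath product D_5 ≀ Z_2, of order 2·10² = 200.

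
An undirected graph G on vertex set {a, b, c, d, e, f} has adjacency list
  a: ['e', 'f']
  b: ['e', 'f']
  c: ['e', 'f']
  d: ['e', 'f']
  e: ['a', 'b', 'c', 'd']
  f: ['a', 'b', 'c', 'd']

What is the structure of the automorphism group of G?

S_2 × S_4

The vertices split by degree into {e, f} (degree 4) and {a, b, c, d} (degree 2); every edge runs between the two parts, so G is the complete bipartite graph K_{2,4}. Automorphisms preserve the bipartition setwise (since the parts differ in size) and act as S_2 × S_4 within it; |Aut| = 48.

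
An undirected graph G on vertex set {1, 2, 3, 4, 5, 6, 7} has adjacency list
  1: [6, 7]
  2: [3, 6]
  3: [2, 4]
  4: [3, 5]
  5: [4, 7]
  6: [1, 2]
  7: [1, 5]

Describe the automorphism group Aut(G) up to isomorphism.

G is 2-regular and connected on 7 vertices, i.e. the cycle C_7. The automorphisms of the 7-cycle are exactly the symmetries of a regular 7-gon: the dihedral group D_7, |D_7| = 14.

D_7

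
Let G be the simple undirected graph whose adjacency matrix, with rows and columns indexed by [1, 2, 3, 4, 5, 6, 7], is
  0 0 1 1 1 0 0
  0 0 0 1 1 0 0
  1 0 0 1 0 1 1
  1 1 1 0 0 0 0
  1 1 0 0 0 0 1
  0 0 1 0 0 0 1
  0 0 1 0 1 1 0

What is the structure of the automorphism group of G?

the trivial group

The degree sequence is [3, 2, 4, 3, 3, 2, 3]. Checking the degree-preserving permutations of the vertex set shows that none except the identity preserves every edge, so Aut(G) is trivial.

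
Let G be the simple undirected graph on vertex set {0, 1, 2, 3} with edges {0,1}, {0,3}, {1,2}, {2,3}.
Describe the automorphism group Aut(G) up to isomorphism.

G is 2-regular and bipartite on 2^2 = 4 vertices with girth 4; it is the hypercube graph Q_2. The symmetry group of the 2-cube is the hyperoctahedral group B_2 = Z_2 ≀ S_2, of order 2^2·2! = 8.

D_4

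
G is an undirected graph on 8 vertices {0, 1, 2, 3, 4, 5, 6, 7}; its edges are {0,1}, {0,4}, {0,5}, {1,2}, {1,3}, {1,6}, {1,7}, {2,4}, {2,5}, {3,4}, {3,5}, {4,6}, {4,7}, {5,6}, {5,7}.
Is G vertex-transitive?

Automorphisms preserve degree, but G has vertices of degree 3 and vertices of degree 5; no automorphism maps one to the other, so G is not vertex-transitive.

No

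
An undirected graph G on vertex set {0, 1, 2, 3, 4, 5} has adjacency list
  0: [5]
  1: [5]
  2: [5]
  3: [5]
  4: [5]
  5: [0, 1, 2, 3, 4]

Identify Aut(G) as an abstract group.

the symmetric group on 5 letters

Vertex 5 has degree 5 and every other vertex has degree 1, so G is the star K_{1,5} with centre 5. The 5 leaves are pairwise interchangeable while the centre is fixed, giving Aut(G) = S_5.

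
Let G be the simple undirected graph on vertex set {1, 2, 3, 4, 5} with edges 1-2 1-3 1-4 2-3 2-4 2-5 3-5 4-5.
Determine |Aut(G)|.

Vertex 2 is the unique vertex of degree 4; the remaining 4 vertices each have degree 3 and induce a cycle, so G is the wheel on 5 vertices with hub 2. Every automorphism fixes the hub and acts on the rim 4-cycle, so Aut(G) ≅ Aut(C_4) = D_4 of order 8.

8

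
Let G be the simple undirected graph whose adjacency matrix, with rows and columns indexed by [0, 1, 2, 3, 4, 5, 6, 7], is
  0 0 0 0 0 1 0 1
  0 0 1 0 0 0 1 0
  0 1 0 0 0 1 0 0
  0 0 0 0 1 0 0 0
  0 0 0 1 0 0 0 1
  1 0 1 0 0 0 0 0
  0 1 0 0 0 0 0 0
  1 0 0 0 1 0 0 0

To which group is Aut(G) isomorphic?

C_2

The degree sequence is [2, 2, 2, 1, 2, 2, 1, 2]; the two degree-1 vertices 3 and 6 are the ends of a path, so G = P_8. A path has exactly one nontrivial symmetry — reversal — giving Aut(G) of order 2.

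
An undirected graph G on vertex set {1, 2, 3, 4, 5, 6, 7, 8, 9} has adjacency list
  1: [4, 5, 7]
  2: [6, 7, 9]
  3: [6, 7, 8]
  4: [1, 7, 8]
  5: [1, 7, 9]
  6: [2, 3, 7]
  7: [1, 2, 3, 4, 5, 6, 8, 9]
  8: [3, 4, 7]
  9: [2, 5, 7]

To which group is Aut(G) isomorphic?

Vertex 7 is the unique vertex of degree 8; the remaining 8 vertices each have degree 3 and induce a cycle, so G is the wheel on 9 vertices with hub 7. Every automorphism fixes the hub and acts on the rim 8-cycle, so Aut(G) ≅ Aut(C_8) = D_8 of order 16.

D_8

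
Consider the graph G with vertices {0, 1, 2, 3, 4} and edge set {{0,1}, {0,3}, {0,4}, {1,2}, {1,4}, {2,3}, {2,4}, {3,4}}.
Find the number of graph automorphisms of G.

Vertex 4 is the unique vertex of degree 4; the remaining 4 vertices each have degree 3 and induce a cycle, so G is the wheel on 5 vertices with hub 4. With the hub fixed, the remaining symmetry is that of the rim cycle C_4, giving the dihedral group D_4.

8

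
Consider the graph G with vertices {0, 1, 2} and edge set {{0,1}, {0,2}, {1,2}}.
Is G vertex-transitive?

All 3 vertices are pairwise adjacent: G = K_3. Any permutation of the 3 vertices preserves K_3, so Aut(K_3) = S_3 of order 3! = 6. Under this action every vertex can be carried to every other, so G is vertex-transitive.

Yes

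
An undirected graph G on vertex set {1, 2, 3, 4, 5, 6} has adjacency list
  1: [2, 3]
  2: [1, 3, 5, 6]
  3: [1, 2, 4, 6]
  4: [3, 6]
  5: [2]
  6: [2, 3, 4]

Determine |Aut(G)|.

1

Degrees alone do not determine every vertex (e.g. 1 and 4 both have degree 2), but their neighbour-degree multisets differ: N(1) has degrees [4, 4] while N(4) has degrees [3, 4]. Repeating this refinement separates all vertices, so the only automorphism is the identity.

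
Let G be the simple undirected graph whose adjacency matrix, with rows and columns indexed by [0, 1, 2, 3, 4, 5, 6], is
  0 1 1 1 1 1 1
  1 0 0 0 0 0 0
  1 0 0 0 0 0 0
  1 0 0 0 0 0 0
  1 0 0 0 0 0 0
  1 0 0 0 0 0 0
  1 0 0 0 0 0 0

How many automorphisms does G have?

Vertex 0 has degree 6 and every other vertex has degree 1, so G is the star K_{1,6} with centre 0. The 6 leaves are pairwise interchangeable while the centre is fixed, giving Aut(G) = S_6.

720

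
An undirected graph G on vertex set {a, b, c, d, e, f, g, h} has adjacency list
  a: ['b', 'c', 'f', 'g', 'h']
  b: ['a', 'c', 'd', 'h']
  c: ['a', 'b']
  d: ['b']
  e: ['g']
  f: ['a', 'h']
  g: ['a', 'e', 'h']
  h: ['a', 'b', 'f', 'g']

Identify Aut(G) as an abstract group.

{e}

The degree sequence is [5, 4, 2, 1, 1, 2, 3, 4]. Checking the degree-preserving permutations of the vertex set shows that none except the identity preserves every edge, so Aut(G) is trivial.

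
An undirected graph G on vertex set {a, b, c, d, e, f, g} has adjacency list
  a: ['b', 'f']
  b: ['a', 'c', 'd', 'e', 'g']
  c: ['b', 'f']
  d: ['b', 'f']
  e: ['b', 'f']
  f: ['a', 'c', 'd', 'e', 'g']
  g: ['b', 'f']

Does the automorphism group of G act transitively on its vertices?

No

Automorphisms preserve degree, but G has vertices of degree 2 and vertices of degree 5; no automorphism maps one to the other, so G is not vertex-transitive.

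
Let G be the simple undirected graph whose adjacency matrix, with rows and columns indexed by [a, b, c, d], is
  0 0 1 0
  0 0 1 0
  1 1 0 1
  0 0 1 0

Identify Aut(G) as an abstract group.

Vertex c has degree 3 and every other vertex has degree 1, so G is the star K_{1,3} with centre c. Any automorphism fixes the centre and permutes the 3 leaves freely, so Aut(G) ≅ S_3 of order 3! = 6.

the symmetric group on 3 letters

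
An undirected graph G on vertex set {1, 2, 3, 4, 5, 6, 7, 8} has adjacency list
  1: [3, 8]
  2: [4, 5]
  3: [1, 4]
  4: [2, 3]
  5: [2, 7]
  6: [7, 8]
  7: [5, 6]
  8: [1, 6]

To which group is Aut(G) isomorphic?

Every vertex has degree 2 and the graph is connected, so G is the 8-cycle C_8. C_8 has 8 rotations and 8 reflections, so Aut(C_8) ≅ D_8 of order 16.

D_8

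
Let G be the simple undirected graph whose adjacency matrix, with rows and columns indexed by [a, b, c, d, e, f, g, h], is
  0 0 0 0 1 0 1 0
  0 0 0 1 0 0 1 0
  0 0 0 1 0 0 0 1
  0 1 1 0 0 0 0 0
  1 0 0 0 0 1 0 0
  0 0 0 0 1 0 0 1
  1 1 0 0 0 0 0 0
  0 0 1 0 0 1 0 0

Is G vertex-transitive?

Yes

Every vertex has degree 2 and the graph is connected, so G is the 8-cycle C_8. The automorphisms of the 8-cycle are exactly the symmetries of a regular 8-gon: the dihedral group D_8, |D_8| = 16. This group acts transitively on the 8 vertices.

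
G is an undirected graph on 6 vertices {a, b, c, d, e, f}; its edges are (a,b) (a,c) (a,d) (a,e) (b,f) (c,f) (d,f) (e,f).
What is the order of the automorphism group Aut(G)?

The vertices split by degree into {a, f} (degree 4) and {b, c, d, e} (degree 2); every edge runs between the two parts, so G is the complete bipartite graph K_{2,4}. The parts have unequal sizes, so no automorphism swaps them; each part is permuted independently, giving S_4 × S_2 of order 4!·2! = 48.

48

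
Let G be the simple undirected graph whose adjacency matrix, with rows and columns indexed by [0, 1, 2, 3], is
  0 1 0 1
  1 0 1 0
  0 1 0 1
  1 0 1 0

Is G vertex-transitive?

G is 2-regular and bipartite on 2^2 = 4 vertices with girth 4; it is the hypercube graph Q_2. Aut(Q_2) consists of the signed permutations of the 2 coordinate axes: 2! permutations times 2^2 sign flips, so |Aut| = 2^2·2! = 8. This group acts transitively on the 4 vertices.

Yes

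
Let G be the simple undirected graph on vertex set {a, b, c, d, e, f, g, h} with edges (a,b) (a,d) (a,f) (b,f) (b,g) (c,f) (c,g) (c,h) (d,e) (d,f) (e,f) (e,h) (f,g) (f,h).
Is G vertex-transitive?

No

Vertex f is the only vertex of degree 7, so every automorphism fixes it; G is not vertex-transitive.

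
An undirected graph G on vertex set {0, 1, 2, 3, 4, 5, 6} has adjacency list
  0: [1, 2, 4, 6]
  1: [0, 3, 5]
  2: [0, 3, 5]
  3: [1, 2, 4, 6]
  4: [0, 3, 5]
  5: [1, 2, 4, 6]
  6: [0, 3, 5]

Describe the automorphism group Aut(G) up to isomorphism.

S_4 × S_3

The vertices split by degree into {0, 3, 5} (degree 4) and {1, 2, 4, 6} (degree 3); every edge runs between the two parts, so G is the complete bipartite graph K_{3,4}. Automorphisms preserve the bipartition setwise (since the parts differ in size) and act as S_4 × S_3 within it; |Aut| = 144.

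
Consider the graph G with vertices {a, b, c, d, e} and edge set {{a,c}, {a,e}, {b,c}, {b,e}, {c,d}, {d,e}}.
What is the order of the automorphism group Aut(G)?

12

The vertices split by degree into {c, e} (degree 3) and {a, b, d} (degree 2); every edge runs between the two parts, so G is the complete bipartite graph K_{2,3}. Automorphisms preserve the bipartition setwise (since the parts differ in size) and act as S_3 × S_2 within it; |Aut| = 12.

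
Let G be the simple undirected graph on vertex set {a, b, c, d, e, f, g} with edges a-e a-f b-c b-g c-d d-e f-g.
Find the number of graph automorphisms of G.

G is 2-regular and connected on 7 vertices, i.e. the cycle C_7. The automorphisms of the 7-cycle are exactly the symmetries of a regular 7-gon: the dihedral group D_7, |D_7| = 14.

14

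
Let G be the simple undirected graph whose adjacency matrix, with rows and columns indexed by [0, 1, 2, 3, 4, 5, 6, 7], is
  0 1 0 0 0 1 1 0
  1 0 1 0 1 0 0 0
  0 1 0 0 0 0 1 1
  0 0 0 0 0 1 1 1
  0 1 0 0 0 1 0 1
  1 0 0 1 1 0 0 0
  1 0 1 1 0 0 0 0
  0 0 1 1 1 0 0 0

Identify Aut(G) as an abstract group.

Z_2^3 ⋊ S_3

G is 3-regular and bipartite on 2^3 = 8 vertices with girth 4; it is the hypercube graph Q_3. The symmetry group of the 3-cube is the hyperoctahedral group B_3 = Z_2 ≀ S_3, of order 2^3·3! = 48.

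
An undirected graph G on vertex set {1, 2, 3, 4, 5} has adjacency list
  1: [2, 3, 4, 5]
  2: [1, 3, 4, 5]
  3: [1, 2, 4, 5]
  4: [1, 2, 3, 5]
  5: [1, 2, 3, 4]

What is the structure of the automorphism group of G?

the symmetric group on 5 letters

All 5 vertices are pairwise adjacent: G = K_5. Any permutation of the 5 vertices preserves K_5, so Aut(K_5) = S_5 of order 5! = 120.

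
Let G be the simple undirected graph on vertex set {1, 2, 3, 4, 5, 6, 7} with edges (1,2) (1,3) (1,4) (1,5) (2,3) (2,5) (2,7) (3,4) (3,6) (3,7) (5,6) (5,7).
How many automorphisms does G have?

1

The degree sequence is [4, 4, 5, 2, 4, 2, 3]. Checking the degree-preserving permutations of the vertex set shows that none except the identity preserves every edge, so Aut(G) is trivial.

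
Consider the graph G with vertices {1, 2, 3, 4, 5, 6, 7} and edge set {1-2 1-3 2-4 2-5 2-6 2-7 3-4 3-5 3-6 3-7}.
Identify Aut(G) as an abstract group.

The vertices split by degree into {2, 3} (degree 5) and {1, 4, 5, 6, 7} (degree 2); every edge runs between the two parts, so G is the complete bipartite graph K_{2,5}. Automorphisms preserve the bipartition setwise (since the parts differ in size) and act as S_2 × S_5 within it; |Aut| = 240.

S_2 × S_5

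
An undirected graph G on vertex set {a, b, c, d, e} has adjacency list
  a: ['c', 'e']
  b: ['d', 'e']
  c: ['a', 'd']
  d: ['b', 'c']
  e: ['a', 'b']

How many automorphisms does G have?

10

G is 2-regular and connected on 5 vertices, i.e. the cycle C_5. C_5 has 5 rotations and 5 reflections, so Aut(C_5) ≅ D_5 of order 10.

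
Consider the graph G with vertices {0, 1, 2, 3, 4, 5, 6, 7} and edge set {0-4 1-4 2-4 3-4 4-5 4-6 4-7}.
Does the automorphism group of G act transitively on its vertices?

No

Vertex 4 is the only vertex of degree 7, so every automorphism fixes it; G is not vertex-transitive.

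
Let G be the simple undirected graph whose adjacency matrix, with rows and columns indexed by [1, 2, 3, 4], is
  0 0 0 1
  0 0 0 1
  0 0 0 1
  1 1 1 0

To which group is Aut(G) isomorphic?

Vertex 4 has degree 3 and every other vertex has degree 1, so G is the star K_{1,3} with centre 4. Any automorphism fixes the centre and permutes the 3 leaves freely, so Aut(G) ≅ S_3 of order 3! = 6.

the symmetric group on 3 letters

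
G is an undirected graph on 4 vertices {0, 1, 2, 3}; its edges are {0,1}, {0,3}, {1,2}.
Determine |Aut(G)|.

The degree sequence is [2, 2, 1, 1]; the two degree-1 vertices 2 and 3 are the ends of a path, so G = P_4. The only nontrivial automorphism of a path is the end-to-end reflection, so Aut(G) ≅ Z_2.

2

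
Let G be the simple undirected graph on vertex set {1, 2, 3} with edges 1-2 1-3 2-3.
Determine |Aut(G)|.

6

All 3 vertices are pairwise adjacent: G = K_3. Every bijection on the vertex set is an automorphism of K_3; hence Aut(K_3) ≅ S_3, order 6.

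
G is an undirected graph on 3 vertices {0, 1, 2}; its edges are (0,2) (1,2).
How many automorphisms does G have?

2

The degree sequence is [1, 1, 2]; the two degree-1 vertices 0 and 1 are the ends of a path, so G = P_3. The only nontrivial automorphism of a path is the end-to-end reflection, so Aut(G) ≅ Z_2.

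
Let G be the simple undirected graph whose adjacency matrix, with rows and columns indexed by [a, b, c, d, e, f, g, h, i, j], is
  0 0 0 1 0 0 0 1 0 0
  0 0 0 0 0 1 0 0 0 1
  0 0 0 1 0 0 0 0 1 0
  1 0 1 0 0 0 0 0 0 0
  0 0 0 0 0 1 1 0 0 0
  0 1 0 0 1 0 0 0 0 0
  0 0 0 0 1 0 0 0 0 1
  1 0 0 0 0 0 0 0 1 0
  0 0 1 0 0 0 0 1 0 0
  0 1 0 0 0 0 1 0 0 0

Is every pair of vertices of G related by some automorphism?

Yes

G has two connected components, {b, e, f, g, j} and {a, c, d, h, i}; each is 2-regular, so G = C_5 ⊔ C_5. Aut of a disjoint union of two copies of C_5 is the wreath product D_5 ≀ Z_2, of order 2·10² = 200. Under this action every vertex can be carried to every other, so G is vertex-transitive.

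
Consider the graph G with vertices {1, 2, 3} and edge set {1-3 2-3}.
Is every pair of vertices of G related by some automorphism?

No

Vertex 3 is the only vertex of degree 2, so every automorphism fixes it; G is not vertex-transitive.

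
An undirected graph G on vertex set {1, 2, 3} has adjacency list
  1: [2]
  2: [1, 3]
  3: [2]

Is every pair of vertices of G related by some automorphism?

No

Vertex 2 is the only vertex of degree 2, so every automorphism fixes it; G is not vertex-transitive.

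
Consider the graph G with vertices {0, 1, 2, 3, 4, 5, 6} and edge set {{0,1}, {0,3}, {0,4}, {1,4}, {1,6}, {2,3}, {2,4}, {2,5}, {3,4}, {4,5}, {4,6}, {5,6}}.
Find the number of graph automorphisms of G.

Vertex 4 is the unique vertex of degree 6; the remaining 6 vertices each have degree 3 and induce a cycle, so G is the wheel on 7 vertices with hub 4. Every automorphism fixes the hub and acts on the rim 6-cycle, so Aut(G) ≅ Aut(C_6) = D_6 of order 12.

12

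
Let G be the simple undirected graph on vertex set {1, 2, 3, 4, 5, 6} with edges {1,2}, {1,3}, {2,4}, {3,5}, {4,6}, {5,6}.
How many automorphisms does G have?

G is 2-regular and connected on 6 vertices, i.e. the cycle C_6. C_6 has 6 rotations and 6 reflections, so Aut(C_6) ≅ D_6 of order 12.

12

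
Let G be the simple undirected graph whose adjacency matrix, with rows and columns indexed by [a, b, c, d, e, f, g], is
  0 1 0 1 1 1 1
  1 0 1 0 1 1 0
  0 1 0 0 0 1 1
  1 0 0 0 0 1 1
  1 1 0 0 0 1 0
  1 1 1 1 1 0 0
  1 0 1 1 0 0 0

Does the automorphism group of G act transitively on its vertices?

Vertex b is the only vertex of degree 4, so every automorphism fixes it; G is not vertex-transitive.

No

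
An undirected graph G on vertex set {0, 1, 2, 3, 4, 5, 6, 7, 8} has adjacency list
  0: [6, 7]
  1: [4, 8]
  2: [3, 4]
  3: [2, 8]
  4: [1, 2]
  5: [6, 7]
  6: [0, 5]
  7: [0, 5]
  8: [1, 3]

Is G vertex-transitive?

G has two connected components, {1, 2, 3, 4, 8} and {0, 5, 6, 7}; each is 2-regular, so G = C_5 ⊔ C_4. The orbit of 0 under Aut(G) is {0, 5, 6, 7}, which does not contain 1, so G is not vertex-transitive.

No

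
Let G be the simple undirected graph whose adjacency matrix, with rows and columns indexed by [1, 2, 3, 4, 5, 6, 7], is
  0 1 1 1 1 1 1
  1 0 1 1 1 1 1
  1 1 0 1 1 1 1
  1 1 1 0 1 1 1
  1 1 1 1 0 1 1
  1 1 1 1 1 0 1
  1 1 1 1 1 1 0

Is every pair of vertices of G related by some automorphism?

Yes

All 7 vertices are pairwise adjacent: G = K_7. Every bijection on the vertex set is an automorphism of K_7; hence Aut(K_7) ≅ S_7, order 5040. Under this action every vertex can be carried to every other, so G is vertex-transitive.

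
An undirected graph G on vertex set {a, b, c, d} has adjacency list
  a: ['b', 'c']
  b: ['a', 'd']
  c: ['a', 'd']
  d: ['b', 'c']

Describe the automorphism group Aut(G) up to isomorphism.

Every vertex has degree 2 and the graph is connected, so G is the 4-cycle C_4. C_4 has 4 rotations and 4 reflections, so Aut(C_4) ≅ D_4 of order 8.

D_4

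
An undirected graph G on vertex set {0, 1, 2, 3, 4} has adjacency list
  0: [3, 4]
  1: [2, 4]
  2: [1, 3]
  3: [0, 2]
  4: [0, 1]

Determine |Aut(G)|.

G is 2-regular and connected on 5 vertices, i.e. the cycle C_5. The automorphisms of the 5-cycle are exactly the symmetries of a regular 5-gon: the dihedral group D_5, |D_5| = 10.

10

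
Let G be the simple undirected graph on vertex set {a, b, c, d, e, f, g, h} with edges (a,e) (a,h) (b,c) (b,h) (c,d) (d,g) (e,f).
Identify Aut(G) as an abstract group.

C_2

The degree sequence is [2, 2, 2, 2, 2, 1, 1, 2]; the two degree-1 vertices f and g are the ends of a path, so G = P_8. The only nontrivial automorphism of a path is the end-to-end reflection, so Aut(G) ≅ Z_2.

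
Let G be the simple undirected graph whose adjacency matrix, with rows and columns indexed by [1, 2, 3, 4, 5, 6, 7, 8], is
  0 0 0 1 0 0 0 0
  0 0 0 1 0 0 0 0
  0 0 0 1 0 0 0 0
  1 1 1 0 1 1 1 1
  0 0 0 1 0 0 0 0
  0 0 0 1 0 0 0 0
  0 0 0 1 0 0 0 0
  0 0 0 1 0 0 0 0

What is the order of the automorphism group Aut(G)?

5040

Vertex 4 has degree 7 and every other vertex has degree 1, so G is the star K_{1,7} with centre 4. The 7 leaves are pairwise interchangeable while the centre is fixed, giving Aut(G) = S_7.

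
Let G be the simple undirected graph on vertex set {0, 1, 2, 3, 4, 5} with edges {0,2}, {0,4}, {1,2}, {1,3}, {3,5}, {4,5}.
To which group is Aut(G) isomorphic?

Every vertex has degree 2 and the graph is connected, so G is the 6-cycle C_6. The automorphisms of the 6-cycle are exactly the symmetries of a regular 6-gon: the dihedral group D_6, |D_6| = 12.

the dihedral group of order 12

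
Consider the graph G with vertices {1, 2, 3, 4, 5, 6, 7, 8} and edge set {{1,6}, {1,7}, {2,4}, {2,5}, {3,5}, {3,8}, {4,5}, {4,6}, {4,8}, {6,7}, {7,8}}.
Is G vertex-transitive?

No

Vertex 4 is the only vertex of degree 4, so every automorphism fixes it; G is not vertex-transitive.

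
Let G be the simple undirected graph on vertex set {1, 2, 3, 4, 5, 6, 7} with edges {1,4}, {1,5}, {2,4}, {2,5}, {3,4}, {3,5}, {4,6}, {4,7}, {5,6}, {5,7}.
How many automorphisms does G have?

The vertices split by degree into {4, 5} (degree 5) and {1, 2, 3, 6, 7} (degree 2); every edge runs between the two parts, so G is the complete bipartite graph K_{2,5}. Automorphisms preserve the bipartition setwise (since the parts differ in size) and act as S_5 × S_2 within it; |Aut| = 240.

240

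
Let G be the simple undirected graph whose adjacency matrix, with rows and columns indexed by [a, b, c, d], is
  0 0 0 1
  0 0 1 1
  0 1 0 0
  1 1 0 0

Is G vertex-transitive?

No

Automorphisms preserve degree, but G has vertices of degree 1 and vertices of degree 2; no automorphism maps one to the other, so G is not vertex-transitive.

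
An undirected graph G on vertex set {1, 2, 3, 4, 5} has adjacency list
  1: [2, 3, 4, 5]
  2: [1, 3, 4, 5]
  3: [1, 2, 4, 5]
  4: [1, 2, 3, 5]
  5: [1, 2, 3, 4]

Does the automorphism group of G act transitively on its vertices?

Yes

Every vertex has degree 4, so G is the complete graph K_5. Every bijection on the vertex set is an automorphism of K_5; hence Aut(K_5) ≅ S_5, order 120. Under this action every vertex can be carried to every other, so G is vertex-transitive.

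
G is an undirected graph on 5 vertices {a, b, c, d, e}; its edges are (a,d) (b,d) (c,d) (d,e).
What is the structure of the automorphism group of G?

S_4

Vertex d has degree 4 and every other vertex has degree 1, so G is the star K_{1,4} with centre d. The 4 leaves are pairwise interchangeable while the centre is fixed, giving Aut(G) = S_4.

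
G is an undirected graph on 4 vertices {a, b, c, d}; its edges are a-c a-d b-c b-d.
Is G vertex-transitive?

Every vertex has degree 2 and the graph is connected, so G is the 4-cycle C_4. C_4 has 4 rotations and 4 reflections, so Aut(C_4) ≅ D_4 of order 8. This group acts transitively on the 4 vertices.

Yes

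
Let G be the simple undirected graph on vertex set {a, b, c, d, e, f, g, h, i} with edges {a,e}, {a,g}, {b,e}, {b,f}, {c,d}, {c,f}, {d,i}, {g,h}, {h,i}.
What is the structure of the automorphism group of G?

Every vertex has degree 2 and the graph is connected, so G is the 9-cycle C_9. The automorphisms of the 9-cycle are exactly the symmetries of a regular 9-gon: the dihedral group D_9, |D_9| = 18.

the dihedral group of order 18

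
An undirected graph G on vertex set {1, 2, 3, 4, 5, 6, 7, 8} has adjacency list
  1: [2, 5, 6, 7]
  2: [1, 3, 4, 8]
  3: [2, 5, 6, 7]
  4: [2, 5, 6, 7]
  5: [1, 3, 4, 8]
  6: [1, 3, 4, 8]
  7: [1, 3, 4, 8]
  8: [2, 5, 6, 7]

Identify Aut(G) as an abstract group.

G is 4-regular and bipartite with parts {1, 3, 4, 8} and {2, 5, 6, 7} (each part is independent and every cross-pair is an edge), so G = K_{4,4}. Aut(K_{4,4}) is the wreath product S_4 ≀ Z_2: permute within each part, then optionally swap the parts; |Aut| = 2·(4!)² = 1152.

(S_4 × S_4) ⋊ Z_2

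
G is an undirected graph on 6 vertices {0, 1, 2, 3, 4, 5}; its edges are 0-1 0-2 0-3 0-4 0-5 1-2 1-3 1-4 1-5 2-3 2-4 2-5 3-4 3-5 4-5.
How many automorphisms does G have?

Every vertex has degree 5, so G is the complete graph K_6. Every bijection on the vertex set is an automorphism of K_6; hence Aut(K_6) ≅ S_6, order 720.

720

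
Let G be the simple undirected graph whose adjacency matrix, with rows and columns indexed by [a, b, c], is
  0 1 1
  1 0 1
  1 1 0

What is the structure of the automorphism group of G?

S_3

Every vertex has degree 2, so G is the complete graph K_3. Any permutation of the 3 vertices preserves K_3, so Aut(K_3) = S_3 of order 3! = 6.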